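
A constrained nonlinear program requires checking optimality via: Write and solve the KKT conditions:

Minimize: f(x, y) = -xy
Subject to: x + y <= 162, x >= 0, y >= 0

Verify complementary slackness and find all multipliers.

Problem: min -xy s.t. x + y <= 162 (multiplier lambda), x >= 0 (mu_x), y >= 0 (mu_y)
KKT stationarity: -y + lambda - mu_x = 0, -x + lambda - mu_y = 0, with lambda, mu_x, mu_y >= 0
Complementary slackness: lambda*(x + y - 162) = 0, mu_x*x = 0, mu_y*y = 0
If lambda = 0: y = -mu_x <= 0 and x = -mu_y <= 0 force x = y = 0 with f = 0; but x = y = 81 is feasible with f = -6561 < 0, so this is not the minimum. Hence lambda > 0 and x + y = 162.
Try x > 0, y > 0 (so mu_x = mu_y = 0): y = lambda, x = lambda => x = y = lambda
x + y = 162 => 2*lambda = 162 => lambda = 81
x* = y* = 81 > 0, consistent with mu_x = mu_y = 0.
(Any feasible point with x = 0 or y = 0 has f = 0 > -6561, so the minimum is not on those boundaries.)
min(-xy) = -6561 (i.e. max xy = 6561)
Multipliers: lambda = 81, mu_x = 0, mu_y = 0
Complementary slackness: lambda*(x + y - 162) = 81*(81 + 81 - 162) = 0, mu_x*x = 0*81 = 0, mu_y*y = 0*81 = 0. Satisfied.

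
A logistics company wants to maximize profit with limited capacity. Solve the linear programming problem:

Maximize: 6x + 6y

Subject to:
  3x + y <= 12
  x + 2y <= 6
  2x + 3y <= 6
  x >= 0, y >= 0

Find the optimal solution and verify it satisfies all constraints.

Feasible vertices: (0, 0), (0, 2), (3, 0)
Objective 6x + 6y at each vertex:
  (0, 0): 0
  (0, 2): 12
  (3, 0): 18
Maximum is 18 at (3, 0).
Verify constraints at (x, y) = (3, 0):
  3*3 + 1*0 = 9 <= 12
  1*3 + 2*0 = 3 <= 6
  2*3 + 3*0 = 6 <= 6 (active)
  x = 3 >= 0, y = 0 >= 0. All constraints satisfied.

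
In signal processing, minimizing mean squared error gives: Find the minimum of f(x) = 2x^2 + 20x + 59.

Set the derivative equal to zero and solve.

f(x) = 2x^2 + 20x + 59
f'(x) = 4x + (20) = 0
x = -20/4 = -5
f(-5) = 9
Since f''(x) = 4 > 0, this is a minimum.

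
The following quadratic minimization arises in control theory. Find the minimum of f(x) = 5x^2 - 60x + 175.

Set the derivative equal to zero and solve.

f(x) = 5x^2 - 60x + 175
f'(x) = 10x + (-60) = 0
x = 60/10 = 6
f(6) = -5
Since f''(x) = 10 > 0, this is a minimum.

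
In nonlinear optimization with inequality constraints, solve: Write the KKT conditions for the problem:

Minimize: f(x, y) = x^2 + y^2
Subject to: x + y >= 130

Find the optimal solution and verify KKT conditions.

KKT conditions for min x^2 + y^2 s.t. x + y >= 130:
Stationarity: 2x = mu, 2y = mu
So x = y = mu/2.
Complementary slackness: mu*(x + y - 130) = 0
Primal feasibility: x + y >= 130; dual feasibility: mu >= 0
If mu = 0 then x = y = 0, but 0 + 0 < 130 is infeasible, so the constraint is active.
Constraint active: x + y = 2*(mu/2) = 130 => mu = 130
x = y = 65, f = 8450
Verify: stationarity 2*65 = 130 = mu; primal 65 + 65 = 130 >= 130; dual mu = 130 >= 0; complementary slackness 130*(130 - 130) = 0. All KKT conditions hold.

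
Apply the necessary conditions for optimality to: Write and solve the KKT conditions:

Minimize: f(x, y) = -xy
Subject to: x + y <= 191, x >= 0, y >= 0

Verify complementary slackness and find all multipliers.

Problem: min -xy s.t. x + y <= 191 (multiplier lambda), x >= 0 (mu_x), y >= 0 (mu_y)
KKT stationarity: -y + lambda - mu_x = 0, -x + lambda - mu_y = 0, with lambda, mu_x, mu_y >= 0
Complementary slackness: lambda*(x + y - 191) = 0, mu_x*x = 0, mu_y*y = 0
If lambda = 0: y = -mu_x <= 0 and x = -mu_y <= 0 force x = y = 0 with f = 0; but x = y = 191/2 is feasible with f = -36481/4 < 0, so this is not the minimum. Hence lambda > 0 and x + y = 191.
Try x > 0, y > 0 (so mu_x = mu_y = 0): y = lambda, x = lambda => x = y = lambda
x + y = 191 => 2*lambda = 191 => lambda = 191/2
x* = y* = 191/2 > 0, consistent with mu_x = mu_y = 0.
(Any feasible point with x = 0 or y = 0 has f = 0 > -36481/4, so the minimum is not on those boundaries.)
min(-xy) = -36481/4 (i.e. max xy = 36481/4)
Multipliers: lambda = 191/2, mu_x = 0, mu_y = 0
Complementary slackness: lambda*(x + y - 191) = 191/2*(191/2 + 191/2 - 191) = 0, mu_x*x = 0*191/2 = 0, mu_y*y = 0*191/2 = 0. Satisfied.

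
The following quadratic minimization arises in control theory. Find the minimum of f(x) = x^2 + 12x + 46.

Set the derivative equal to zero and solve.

f(x) = x^2 + 12x + 46
f'(x) = 2x + (12) = 0
x = -12/2 = -6
f(-6) = 10
Since f''(x) = 2 > 0, this is a minimum.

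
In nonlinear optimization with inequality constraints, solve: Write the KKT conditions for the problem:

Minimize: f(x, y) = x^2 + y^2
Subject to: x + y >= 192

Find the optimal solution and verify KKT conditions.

KKT conditions for min x^2 + y^2 s.t. x + y >= 192:
Stationarity: 2x = mu, 2y = mu
So x = y = mu/2.
Complementary slackness: mu*(x + y - 192) = 0
Primal feasibility: x + y >= 192; dual feasibility: mu >= 0
If mu = 0 then x = y = 0, but 0 + 0 < 192 is infeasible, so the constraint is active.
Constraint active: x + y = 2*(mu/2) = 192 => mu = 192
x = y = 96, f = 18432
Verify: stationarity 2*96 = 192 = mu; primal 96 + 96 = 192 >= 192; dual mu = 192 >= 0; complementary slackness 192*(192 - 192) = 0. All KKT conditions hold.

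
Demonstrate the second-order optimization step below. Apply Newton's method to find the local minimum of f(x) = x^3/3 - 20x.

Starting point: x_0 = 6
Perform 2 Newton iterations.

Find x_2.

f(x) = x^3/3 - 20x
f'(x) = x^2 - 20, f''(x) = 2x
Newton update: x_{n+1} = x_n - (x_n^2 - 20)/(2*x_n)
Step 1: x_0 = 6, f'=16, f''=12, x_1 = 14/3
Step 2: x_1 = 14/3, f'=16/9, f''=28/3, x_2 = 94/21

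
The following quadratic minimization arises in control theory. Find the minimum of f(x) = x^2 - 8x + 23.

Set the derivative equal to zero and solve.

f(x) = x^2 - 8x + 23
f'(x) = 2x + (-8) = 0
x = 8/2 = 4
f(4) = 7
Since f''(x) = 2 > 0, this is a minimum.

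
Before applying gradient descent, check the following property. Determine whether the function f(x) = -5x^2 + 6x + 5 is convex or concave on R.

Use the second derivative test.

f(x) = -5x^2 + 6x + 5
f'(x) = -10x + 6
f''(x) = -10
Since f''(x) = -10 < 0 for all x, f is concave on R.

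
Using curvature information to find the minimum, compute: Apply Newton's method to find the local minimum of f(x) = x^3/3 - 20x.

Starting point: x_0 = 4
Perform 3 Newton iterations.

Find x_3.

f(x) = x^3/3 - 20x
f'(x) = x^2 - 20, f''(x) = 2x
Newton update: x_{n+1} = x_n - (x_n^2 - 20)/(2*x_n)
Step 1: x_0 = 4, f'=-4, f''=8, x_1 = 9/2
Step 2: x_1 = 9/2, f'=1/4, f''=9, x_2 = 161/36
Step 3: x_2 = 161/36, f'=1/1296, f''=161/18, x_3 = 51841/11592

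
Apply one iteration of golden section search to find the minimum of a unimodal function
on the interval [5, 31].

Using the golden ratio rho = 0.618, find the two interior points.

Golden section search on [5, 31].
Golden ratio rho = 0.618 (approx).
Interior points:
  x_1 = 5 + (1-0.618)*26 = 14.9320
  x_2 = 5 + 0.618*26 = 21.0680
Compare f(x_1) and f(x_2) to determine which subinterval to keep.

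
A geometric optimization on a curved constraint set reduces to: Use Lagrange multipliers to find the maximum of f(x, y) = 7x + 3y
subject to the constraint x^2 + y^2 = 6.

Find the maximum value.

Set up Lagrange conditions: grad f = lambda * grad g
  7 = 2*lambda*x
  3 = 2*lambda*y
From these: x/y = 7/3, so x = 7t, y = 3t for some t.
Substitute into constraint: (7t)^2 + (3t)^2 = 6
  t^2 * 58 = 6
  t = sqrt(6/58)
Maximum = 7*x + 3*y = (7^2 + 3^2)*t = 58 * sqrt(6/58) = sqrt(348)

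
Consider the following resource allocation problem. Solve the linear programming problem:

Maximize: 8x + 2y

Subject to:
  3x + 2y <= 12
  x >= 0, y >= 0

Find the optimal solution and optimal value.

The feasible region has vertices at [(0, 0), (4, 0), (0, 6)].
Checking objective 8x + 2y at each vertex:
  (0, 0): 8*0 + 2*0 = 0
  (4, 0): 8*4 + 2*0 = 32
  (0, 6): 8*0 + 2*6 = 12
Maximum is 32 at (4, 0).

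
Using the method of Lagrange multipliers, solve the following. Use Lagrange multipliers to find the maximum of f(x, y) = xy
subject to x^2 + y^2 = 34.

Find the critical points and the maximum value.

Lagrange conditions: y = 2*lambda*x and x = 2*lambda*y
If x = 0 then y = 0, violating the constraint, so x, y != 0.
Dividing: y/x = x/y => x^2 = y^2 => y = x or y = -x
Constraint: 2x^2 = 34 => x^2 = 17 => x = +/-sqrt(17)
Critical points: (sqrt(17), sqrt(17)), (-sqrt(17), -sqrt(17)), (sqrt(17), -sqrt(17)), (-sqrt(17), sqrt(17))
  y = x:  xy = x^2 = 17  at (sqrt(17), sqrt(17)) and (-sqrt(17), -sqrt(17))
  y = -x: xy = -x^2 = -17 at (sqrt(17), -sqrt(17)) and (-sqrt(17), sqrt(17))
Maximum xy = 17 at (sqrt(17), sqrt(17)) and (-sqrt(17), -sqrt(17))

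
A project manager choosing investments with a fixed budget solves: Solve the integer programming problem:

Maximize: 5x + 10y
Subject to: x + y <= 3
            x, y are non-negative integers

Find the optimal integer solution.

Objective: 5x + 10y, constraint: x + y <= 3
Coefficient of y is 10 > coefficient of x is 5, so allocate the entire budget to y.
Optimal: x = 0, y = 3, value = 30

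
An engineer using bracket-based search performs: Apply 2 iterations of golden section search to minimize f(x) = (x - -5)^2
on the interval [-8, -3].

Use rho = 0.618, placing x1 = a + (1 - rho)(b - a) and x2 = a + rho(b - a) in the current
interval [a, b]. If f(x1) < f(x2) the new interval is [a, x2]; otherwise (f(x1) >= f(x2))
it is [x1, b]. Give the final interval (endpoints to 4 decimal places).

Golden section search for min of f(x) = (x - -5)^2 on [-8, -3].
Each step: x1 = a + (1 - rho)(b - a), x2 = a + rho(b - a); if f(x1) < f(x2) keep [a, x2], otherwise keep [x1, b].
Step 1: [-8.0000, -3.0000], x1=-6.0900 (f=1.1881), x2=-4.9100 (f=0.0081); f(x1) > f(x2) => keep [-6.0900, -3.0000]
Step 2: [-6.0900, -3.0000], x1=-4.9096 (f=0.0082), x2=-4.1804 (f=0.6718); f(x1) < f(x2) => keep [-6.0900, -4.1804]
Final interval: [-6.0900, -4.1804]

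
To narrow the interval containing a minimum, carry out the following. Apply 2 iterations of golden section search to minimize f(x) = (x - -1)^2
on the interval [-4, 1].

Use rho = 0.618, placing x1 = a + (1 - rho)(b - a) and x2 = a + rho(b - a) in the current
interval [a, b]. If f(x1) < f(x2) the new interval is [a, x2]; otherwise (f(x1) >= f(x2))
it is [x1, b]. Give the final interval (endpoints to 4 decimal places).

Golden section search for min of f(x) = (x - -1)^2 on [-4, 1].
Each step: x1 = a + (1 - rho)(b - a), x2 = a + rho(b - a); if f(x1) < f(x2) keep [a, x2], otherwise keep [x1, b].
Step 1: [-4.0000, 1.0000], x1=-2.0900 (f=1.1881), x2=-0.9100 (f=0.0081); f(x1) > f(x2) => keep [-2.0900, 1.0000]
Step 2: [-2.0900, 1.0000], x1=-0.9096 (f=0.0082), x2=-0.1804 (f=0.6718); f(x1) < f(x2) => keep [-2.0900, -0.1804]
Final interval: [-2.0900, -0.1804]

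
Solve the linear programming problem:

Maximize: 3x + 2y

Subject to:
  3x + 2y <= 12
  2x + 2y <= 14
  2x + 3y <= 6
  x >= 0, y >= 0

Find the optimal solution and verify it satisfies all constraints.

Feasible vertices: (0, 0), (0, 2), (3, 0)
Objective 3x + 2y at each vertex:
  (0, 0): 0
  (0, 2): 4
  (3, 0): 9
Maximum is 9 at (3, 0).
Verify constraints at (x, y) = (3, 0):
  3*3 + 2*0 = 9 <= 12
  2*3 + 2*0 = 6 <= 14
  2*3 + 3*0 = 6 <= 6 (active)
  x = 3 >= 0, y = 0 >= 0. All constraints satisfied.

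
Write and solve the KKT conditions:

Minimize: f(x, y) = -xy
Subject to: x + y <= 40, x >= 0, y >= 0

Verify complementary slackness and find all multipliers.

Problem: min -xy s.t. x + y <= 40 (multiplier lambda), x >= 0 (mu_x), y >= 0 (mu_y)
KKT stationarity: -y + lambda - mu_x = 0, -x + lambda - mu_y = 0, with lambda, mu_x, mu_y >= 0
Complementary slackness: lambda*(x + y - 40) = 0, mu_x*x = 0, mu_y*y = 0
If lambda = 0: y = -mu_x <= 0 and x = -mu_y <= 0 force x = y = 0 with f = 0; but x = y = 20 is feasible with f = -400 < 0, so this is not the minimum. Hence lambda > 0 and x + y = 40.
Try x > 0, y > 0 (so mu_x = mu_y = 0): y = lambda, x = lambda => x = y = lambda
x + y = 40 => 2*lambda = 40 => lambda = 20
x* = y* = 20 > 0, consistent with mu_x = mu_y = 0.
(Any feasible point with x = 0 or y = 0 has f = 0 > -400, so the minimum is not on those boundaries.)
min(-xy) = -400 (i.e. max xy = 400)
Multipliers: lambda = 20, mu_x = 0, mu_y = 0
Complementary slackness: lambda*(x + y - 40) = 20*(20 + 20 - 40) = 0, mu_x*x = 0*20 = 0, mu_y*y = 0*20 = 0. Satisfied.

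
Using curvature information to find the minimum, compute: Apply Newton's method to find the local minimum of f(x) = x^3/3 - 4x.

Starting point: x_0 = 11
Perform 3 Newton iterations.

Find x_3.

f(x) = x^3/3 - 4x
f'(x) = x^2 - 4, f''(x) = 2x
Newton update: x_{n+1} = x_n - (x_n^2 - 4)/(2*x_n)
Step 1: x_0 = 11, f'=117, f''=22, x_1 = 125/22
Step 2: x_1 = 125/22, f'=13689/484, f''=125/11, x_2 = 17561/5500
Step 3: x_2 = 17561/5500, f'=187388721/30250000, f''=17561/2750, x_3 = 429388721/193171000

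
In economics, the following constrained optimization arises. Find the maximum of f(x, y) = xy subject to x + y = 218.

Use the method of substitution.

Substitute y = 218 - x into f(x,y) = xy:
g(x) = x(218 - x) = 218x - x^2
g'(x) = 218 - 2x = 0  =>  x = 109
y = 218 - 109 = 109
Maximum value = 109 * 109 = 11881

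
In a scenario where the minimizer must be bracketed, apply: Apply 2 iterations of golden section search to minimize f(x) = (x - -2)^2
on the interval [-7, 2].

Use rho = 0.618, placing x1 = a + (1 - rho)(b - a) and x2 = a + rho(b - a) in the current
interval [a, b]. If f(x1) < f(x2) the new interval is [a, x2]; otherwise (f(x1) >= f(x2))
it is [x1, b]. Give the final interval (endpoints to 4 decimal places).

Golden section search for min of f(x) = (x - -2)^2 on [-7, 2].
Each step: x1 = a + (1 - rho)(b - a), x2 = a + rho(b - a); if f(x1) < f(x2) keep [a, x2], otherwise keep [x1, b].
Step 1: [-7.0000, 2.0000], x1=-3.5620 (f=2.4398), x2=-1.4380 (f=0.3158); f(x1) > f(x2) => keep [-3.5620, 2.0000]
Step 2: [-3.5620, 2.0000], x1=-1.4373 (f=0.3166), x2=-0.1247 (f=3.5168); f(x1) < f(x2) => keep [-3.5620, -0.1247]
Final interval: [-3.5620, -0.1247]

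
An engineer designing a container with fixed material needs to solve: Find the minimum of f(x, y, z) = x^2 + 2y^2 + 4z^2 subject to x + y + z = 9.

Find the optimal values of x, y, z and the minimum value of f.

Using Lagrange multipliers on f = x^2 + 2y^2 + 4z^2 with constraint x + y + z = 9:
Conditions: 2*1*x = lambda, 2*2*y = lambda, 2*4*z = lambda
So x = lambda/2, y = lambda/4, z = lambda/8
Substituting into constraint: lambda * (7/8) = 9
lambda = 72/7
x = 36/7, y = 18/7, z = 9/7
Minimum value = 324/7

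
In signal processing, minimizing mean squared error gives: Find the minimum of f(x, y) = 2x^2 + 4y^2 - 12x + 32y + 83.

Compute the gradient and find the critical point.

f(x,y) = 2x^2 + 4y^2 - 12x + 32y + 83
df/dx = 4x + (-12) = 0  =>  x = 3
df/dy = 8y + (32) = 0  =>  y = -4
f(3, -4) = 2*(3)^2 + 4*(-4)^2 + -12*(3) + 32*(-4) + 83 = 1
Hessian is diagonal with entries 4, 8 > 0, so this is a minimum.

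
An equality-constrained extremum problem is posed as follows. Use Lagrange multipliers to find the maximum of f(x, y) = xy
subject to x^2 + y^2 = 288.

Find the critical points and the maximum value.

Lagrange conditions: y = 2*lambda*x and x = 2*lambda*y
If x = 0 then y = 0, violating the constraint, so x, y != 0.
Dividing: y/x = x/y => x^2 = y^2 => y = x or y = -x
Constraint: 2x^2 = 288 => x^2 = 144 => x = +/-12
Critical points: (12, 12), (-12, -12), (12, -12), (-12, 12)
  y = x:  xy = x^2 = 144  at (12, 12) and (-12, -12)
  y = -x: xy = -x^2 = -144 at (12, -12) and (-12, 12)
Maximum xy = 144 at (12, 12) and (-12, -12)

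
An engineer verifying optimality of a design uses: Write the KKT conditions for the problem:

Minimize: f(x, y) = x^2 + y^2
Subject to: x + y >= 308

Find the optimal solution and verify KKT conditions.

KKT conditions for min x^2 + y^2 s.t. x + y >= 308:
Stationarity: 2x = mu, 2y = mu
So x = y = mu/2.
Complementary slackness: mu*(x + y - 308) = 0
Primal feasibility: x + y >= 308; dual feasibility: mu >= 0
If mu = 0 then x = y = 0, but 0 + 0 < 308 is infeasible, so the constraint is active.
Constraint active: x + y = 2*(mu/2) = 308 => mu = 308
x = y = 154, f = 47432
Verify: stationarity 2*154 = 308 = mu; primal 154 + 154 = 308 >= 308; dual mu = 308 >= 0; complementary slackness 308*(308 - 308) = 0. All KKT conditions hold.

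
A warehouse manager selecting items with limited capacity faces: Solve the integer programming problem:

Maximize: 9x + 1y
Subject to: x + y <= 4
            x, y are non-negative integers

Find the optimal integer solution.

Objective: 9x + 1y, constraint: x + y <= 4
Coefficient of x is 9 >= coefficient of y is 1, so allocate the entire budget to x.
Optimal: x = 4, y = 0, value = 36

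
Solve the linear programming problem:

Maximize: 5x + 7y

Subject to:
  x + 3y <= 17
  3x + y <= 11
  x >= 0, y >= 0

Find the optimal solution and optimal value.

Feasible vertices: (0, 0), (0, 17/3), (2, 5), (11/3, 0)
Objective 5x + 7y at each:
  (0, 0): 0
  (0, 17/3): 119/3
  (2, 5): 45
  (11/3, 0): 55/3
Maximum is 45 at (2, 5).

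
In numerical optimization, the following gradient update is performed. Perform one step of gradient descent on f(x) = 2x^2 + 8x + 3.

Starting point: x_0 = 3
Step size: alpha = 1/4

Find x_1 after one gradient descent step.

f(x) = 2x^2 + 8x + 3
f'(x) = 4x + 8
f'(3) = 4*3 + (8) = 20
x_1 = x_0 - alpha * f'(x_0) = 3 - 1/4 * 20 = -2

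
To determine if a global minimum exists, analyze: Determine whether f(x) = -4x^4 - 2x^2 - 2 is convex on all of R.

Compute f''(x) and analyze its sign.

f(x) = -4x^4 - 2x^2 - 2
f'(x) = -16x^3 + -4x
f''(x) = -48x^2 + -4
f''(x) = -48x^2 + -4 <= -4 < 0 for all x
Therefore, f is concave on R.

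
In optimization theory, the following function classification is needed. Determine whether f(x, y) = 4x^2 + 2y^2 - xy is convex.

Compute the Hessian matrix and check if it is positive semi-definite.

f(x,y) = 4x^2 + 2y^2 - xy
Hessian H = [[8, -1], [-1, 4]]
trace(H) = 12, det(H) = 31
Eigenvalues: (12 +/- sqrt(20)) / 2 = 8.236, 3.764
Since both eigenvalues > 0, f is convex.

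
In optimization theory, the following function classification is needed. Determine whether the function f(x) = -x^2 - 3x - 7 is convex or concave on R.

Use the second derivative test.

f(x) = -x^2 - 3x - 7
f'(x) = -2x - 3
f''(x) = -2
Since f''(x) = -2 < 0 for all x, f is concave on R.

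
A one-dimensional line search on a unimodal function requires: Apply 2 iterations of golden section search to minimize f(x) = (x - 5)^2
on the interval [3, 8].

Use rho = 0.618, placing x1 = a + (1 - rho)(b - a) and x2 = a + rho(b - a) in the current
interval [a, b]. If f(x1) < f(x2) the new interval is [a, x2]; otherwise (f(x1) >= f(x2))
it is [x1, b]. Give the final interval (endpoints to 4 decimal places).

Golden section search for min of f(x) = (x - 5)^2 on [3, 8].
Each step: x1 = a + (1 - rho)(b - a), x2 = a + rho(b - a); if f(x1) < f(x2) keep [a, x2], otherwise keep [x1, b].
Step 1: [3.0000, 8.0000], x1=4.9100 (f=0.0081), x2=6.0900 (f=1.1881); f(x1) < f(x2) => keep [3.0000, 6.0900]
Step 2: [3.0000, 6.0900], x1=4.1804 (f=0.6718), x2=4.9096 (f=0.0082); f(x1) > f(x2) => keep [4.1804, 6.0900]
Final interval: [4.1804, 6.0900]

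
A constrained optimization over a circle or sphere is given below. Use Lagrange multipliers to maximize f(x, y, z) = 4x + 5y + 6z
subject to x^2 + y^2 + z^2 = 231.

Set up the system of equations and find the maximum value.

Lagrange conditions: 4 = 2*lambda*x, 5 = 2*lambda*y, 6 = 2*lambda*z
So x:4 = y:5 = z:6, i.e. x = 4t, y = 5t, z = 6t
Constraint: t^2*(4^2 + 5^2 + 6^2) = 231
  t^2 * 77 = 231  =>  t = sqrt(3)
Maximum = 4*4t + 5*5t + 6*6t = 77*sqrt(3) = sqrt(17787)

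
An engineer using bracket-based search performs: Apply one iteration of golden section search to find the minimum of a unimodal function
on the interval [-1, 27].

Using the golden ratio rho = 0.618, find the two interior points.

Golden section search on [-1, 27].
Golden ratio rho = 0.618 (approx).
Interior points:
  x_1 = -1 + (1-0.618)*28 = 9.6960
  x_2 = -1 + 0.618*28 = 16.3040
Compare f(x_1) and f(x_2) to determine which subinterval to keep.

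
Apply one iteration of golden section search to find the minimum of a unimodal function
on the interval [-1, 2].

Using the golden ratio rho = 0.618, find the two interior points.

Golden section search on [-1, 2].
Golden ratio rho = 0.618 (approx).
Interior points:
  x_1 = -1 + (1-0.618)*3 = 0.1460
  x_2 = -1 + 0.618*3 = 0.8540
Compare f(x_1) and f(x_2) to determine which subinterval to keep.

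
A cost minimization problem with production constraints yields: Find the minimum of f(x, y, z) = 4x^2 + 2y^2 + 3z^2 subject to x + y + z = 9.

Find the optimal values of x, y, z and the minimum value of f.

Using Lagrange multipliers on f = 4x^2 + 2y^2 + 3z^2 with constraint x + y + z = 9:
Conditions: 2*4*x = lambda, 2*2*y = lambda, 2*3*z = lambda
So x = lambda/8, y = lambda/4, z = lambda/6
Substituting into constraint: lambda * (13/24) = 9
lambda = 216/13
x = 27/13, y = 54/13, z = 36/13
Minimum value = 972/13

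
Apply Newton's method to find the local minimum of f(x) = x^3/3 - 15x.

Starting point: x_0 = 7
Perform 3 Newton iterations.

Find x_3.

f(x) = x^3/3 - 15x
f'(x) = x^2 - 15, f''(x) = 2x
Newton update: x_{n+1} = x_n - (x_n^2 - 15)/(2*x_n)
Step 1: x_0 = 7, f'=34, f''=14, x_1 = 32/7
Step 2: x_1 = 32/7, f'=289/49, f''=64/7, x_2 = 1759/448
Step 3: x_2 = 1759/448, f'=83521/200704, f''=1759/224, x_3 = 6104641/1576064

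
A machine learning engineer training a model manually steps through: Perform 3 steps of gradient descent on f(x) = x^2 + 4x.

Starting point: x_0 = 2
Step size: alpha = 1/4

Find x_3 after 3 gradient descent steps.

f(x) = x^2 + 4x, f'(x) = 2x + (4)
Step 1: f'(2) = 8, x_1 = 2 - 1/4 * 8 = 0
Step 2: f'(0) = 4, x_2 = 0 - 1/4 * 4 = -1
Step 3: f'(-1) = 2, x_3 = -1 - 1/4 * 2 = -3/2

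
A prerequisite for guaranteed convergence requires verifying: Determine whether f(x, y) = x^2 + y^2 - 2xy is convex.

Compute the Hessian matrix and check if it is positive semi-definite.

f(x,y) = x^2 + y^2 - 2xy
Hessian H = [[2, -2], [-2, 2]]
trace(H) = 4, det(H) = 0
Eigenvalues: (4 +/- sqrt(16)) / 2 = 4, 0
Since both eigenvalues >= 0, f is convex.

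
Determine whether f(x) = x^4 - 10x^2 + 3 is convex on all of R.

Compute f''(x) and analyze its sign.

f(x) = x^4 - 10x^2 + 3
f'(x) = 4x^3 + -20x
f''(x) = 12x^2 + -20
f''(0) = -20 < 0, so not convex near x = 0
Therefore, f is not globally convex on R.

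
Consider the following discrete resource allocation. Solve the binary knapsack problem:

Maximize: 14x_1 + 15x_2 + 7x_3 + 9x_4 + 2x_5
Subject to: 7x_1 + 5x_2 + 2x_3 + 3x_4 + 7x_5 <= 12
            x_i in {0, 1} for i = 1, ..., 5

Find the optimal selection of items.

Items: item 1 (v=14, w=7), item 2 (v=15, w=5), item 3 (v=7, w=2), item 4 (v=9, w=3), item 5 (v=2, w=7)
Capacity: 12
Checking all 32 subsets (w = total weight, v = total value):
  {}: w = 0, v = 0
  {1}: w = 7, v = 14
  {2}: w = 5, v = 15
  {3}: w = 2, v = 7
  {4}: w = 3, v = 9
  {5}: w = 7, v = 2
  {1, 2}: w = 12, v = 29
  {1, 3}: w = 9, v = 21
  {1, 4}: w = 10, v = 23
  {1, 5}: w = 14 > 12, infeasible
  {2, 3}: w = 7, v = 22
  {2, 4}: w = 8, v = 24
  {2, 5}: w = 12, v = 17
  {3, 4}: w = 5, v = 16
  {3, 5}: w = 9, v = 9
  {4, 5}: w = 10, v = 11
  {1, 2, 3}: w = 14 > 12, infeasible
  {1, 2, 4}: w = 15 > 12, infeasible
  {1, 2, 5}: w = 19 > 12, infeasible
  {1, 3, 4}: w = 12, v = 30
  {1, 3, 5}: w = 16 > 12, infeasible
  {1, 4, 5}: w = 17 > 12, infeasible
  {2, 3, 4}: w = 10, v = 31
  {2, 3, 5}: w = 14 > 12, infeasible
  {2, 4, 5}: w = 15 > 12, infeasible
  {3, 4, 5}: w = 12, v = 18
  {1, 2, 3, 4}: w = 17 > 12, infeasible
  {1, 2, 3, 5}: w = 21 > 12, infeasible
  {1, 2, 4, 5}: w = 22 > 12, infeasible
  {1, 3, 4, 5}: w = 19 > 12, infeasible
  {2, 3, 4, 5}: w = 17 > 12, infeasible
  {1, 2, 3, 4, 5}: w = 24 > 12, infeasible
Best feasible subset: items [2, 3, 4]
Total weight: 10 <= 12, total value: 31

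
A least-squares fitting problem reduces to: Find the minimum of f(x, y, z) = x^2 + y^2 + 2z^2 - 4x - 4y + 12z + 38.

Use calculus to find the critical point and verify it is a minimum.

f(x,y,z) = x^2 + y^2 + 2z^2 - 4x - 4y + 12z + 38
df/dx = 2x + (-4) = 0 => x = 2
df/dy = 2y + (-4) = 0 => y = 2
df/dz = 4z + (12) = 0 => z = -3
f(2,2,-3) = 1*(2)^2 + 1*(2)^2 + 2*(-3)^2 + -4*(2) + -4*(2) + 12*(-3) + 38 = 12
Hessian is diagonal with entries 2, 2, 4 > 0, confirmed minimum.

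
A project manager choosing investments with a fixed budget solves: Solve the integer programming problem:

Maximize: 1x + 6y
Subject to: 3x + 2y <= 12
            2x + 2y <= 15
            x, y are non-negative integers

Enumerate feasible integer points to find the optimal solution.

Constraint 1: 3x + 2y <= 12
Constraint 2: 2x + 2y <= 15
Feasible x range (need y >= 0): 0 <= x <= min(12/3, 15/2) => x in {0, ..., 4}.
Enumerate feasible integer points row by row (the coefficient of y is 6 > 0, so for each x the largest feasible y gives the best value):
  x = 0: y <= min((12 - 3*0)/2, (15 - 2*0)/2) => y in {0, ..., 6}; best 1*0 + 6*6 = 36
  x = 1: y <= min((12 - 3*1)/2, (15 - 2*1)/2) => y in {0, ..., 4}; best 1*1 + 6*4 = 25
  x = 2: y <= min((12 - 3*2)/2, (15 - 2*2)/2) => y in {0, ..., 3}; best 1*2 + 6*3 = 20
  x = 3: y <= min((12 - 3*3)/2, (15 - 2*3)/2) => y in {0, ..., 1}; best 1*3 + 6*1 = 9
  x = 4: y <= min((12 - 3*4)/2, (15 - 2*4)/2) => y in {0}; best 1*4 + 6*0 = 4
The maximum 1x + 6y = 36 is achieved at x = 0, y = 6.
Check: 3*0 + 2*6 = 12 <= 12 and 2*0 + 2*6 = 12 <= 15.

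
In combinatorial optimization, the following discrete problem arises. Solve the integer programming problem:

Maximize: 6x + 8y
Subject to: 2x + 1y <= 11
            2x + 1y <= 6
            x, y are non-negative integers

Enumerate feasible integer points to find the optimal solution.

Constraint 1: 2x + 1y <= 11
Constraint 2: 2x + 1y <= 6
Feasible x range (need y >= 0): 0 <= x <= min(11/2, 6/2) => x in {0, ..., 3}.
Enumerate feasible integer points row by row (the coefficient of y is 8 > 0, so for each x the largest feasible y gives the best value):
  x = 0: y <= min((11 - 2*0)/1, (6 - 2*0)/1) => y in {0, ..., 6}; best 6*0 + 8*6 = 48
  x = 1: y <= min((11 - 2*1)/1, (6 - 2*1)/1) => y in {0, ..., 4}; best 6*1 + 8*4 = 38
  x = 2: y <= min((11 - 2*2)/1, (6 - 2*2)/1) => y in {0, ..., 2}; best 6*2 + 8*2 = 28
  x = 3: y <= min((11 - 2*3)/1, (6 - 2*3)/1) => y in {0}; best 6*3 + 8*0 = 18
The maximum 6x + 8y = 48 is achieved at x = 0, y = 6.
Check: 2*0 + 1*6 = 6 <= 11 and 2*0 + 1*6 = 6 <= 6.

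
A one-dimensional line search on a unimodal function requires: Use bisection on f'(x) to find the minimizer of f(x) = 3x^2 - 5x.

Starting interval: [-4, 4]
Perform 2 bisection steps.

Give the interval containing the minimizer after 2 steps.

Finding critical point of f(x) = 3x^2 - 5x using bisection on f'(x) = 6x + -5.
f'(x) = 0 when x = 5/6.
Starting interval: [-4, 4]
Step 1: mid = 0, f'(mid) = -5, new interval = [0, 4]
Step 2: mid = 2, f'(mid) = 7, new interval = [0, 2]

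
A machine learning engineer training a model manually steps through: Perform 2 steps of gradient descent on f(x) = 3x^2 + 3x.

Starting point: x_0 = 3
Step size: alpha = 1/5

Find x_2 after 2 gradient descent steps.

f(x) = 3x^2 + 3x, f'(x) = 6x + (3)
Step 1: f'(3) = 21, x_1 = 3 - 1/5 * 21 = -6/5
Step 2: f'(-6/5) = -21/5, x_2 = -6/5 - 1/5 * -21/5 = -9/25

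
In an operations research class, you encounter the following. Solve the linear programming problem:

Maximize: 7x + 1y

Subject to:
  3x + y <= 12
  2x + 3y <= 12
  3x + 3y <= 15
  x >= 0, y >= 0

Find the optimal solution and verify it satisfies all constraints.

Feasible vertices: (0, 0), (0, 4), (3, 2), (7/2, 3/2), (4, 0)
Objective 7x + 1y at each vertex:
  (0, 0): 0
  (0, 4): 4
  (3, 2): 23
  (7/2, 3/2): 26
  (4, 0): 28
Maximum is 28 at (4, 0).
Verify constraints at (x, y) = (4, 0):
  3*4 + 1*0 = 12 <= 12 (active)
  2*4 + 3*0 = 8 <= 12
  3*4 + 3*0 = 12 <= 15
  x = 4 >= 0, y = 0 >= 0. All constraints satisfied.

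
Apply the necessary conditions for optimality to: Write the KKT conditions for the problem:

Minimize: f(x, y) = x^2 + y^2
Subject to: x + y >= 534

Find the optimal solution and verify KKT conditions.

KKT conditions for min x^2 + y^2 s.t. x + y >= 534:
Stationarity: 2x = mu, 2y = mu
So x = y = mu/2.
Complementary slackness: mu*(x + y - 534) = 0
Primal feasibility: x + y >= 534; dual feasibility: mu >= 0
If mu = 0 then x = y = 0, but 0 + 0 < 534 is infeasible, so the constraint is active.
Constraint active: x + y = 2*(mu/2) = 534 => mu = 534
x = y = 267, f = 142578
Verify: stationarity 2*267 = 534 = mu; primal 267 + 267 = 534 >= 534; dual mu = 534 >= 0; complementary slackness 534*(534 - 534) = 0. All KKT conditions hold.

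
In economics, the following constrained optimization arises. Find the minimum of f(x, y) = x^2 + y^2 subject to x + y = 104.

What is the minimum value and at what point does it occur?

Substitute y = 104 - x into f(x,y) = x^2 + y^2:
g(x) = x^2 + (104 - x)^2 = 2x^2 - 208x + 10816
g'(x) = 4x - 208 = 0  =>  x = 52
y = 104 - 52 = 52
Minimum value = 52^2 + 52^2 = 5408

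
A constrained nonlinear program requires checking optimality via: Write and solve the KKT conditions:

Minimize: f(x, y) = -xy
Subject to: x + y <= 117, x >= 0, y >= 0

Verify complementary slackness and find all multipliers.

Problem: min -xy s.t. x + y <= 117 (multiplier lambda), x >= 0 (mu_x), y >= 0 (mu_y)
KKT stationarity: -y + lambda - mu_x = 0, -x + lambda - mu_y = 0, with lambda, mu_x, mu_y >= 0
Complementary slackness: lambda*(x + y - 117) = 0, mu_x*x = 0, mu_y*y = 0
If lambda = 0: y = -mu_x <= 0 and x = -mu_y <= 0 force x = y = 0 with f = 0; but x = y = 117/2 is feasible with f = -13689/4 < 0, so this is not the minimum. Hence lambda > 0 and x + y = 117.
Try x > 0, y > 0 (so mu_x = mu_y = 0): y = lambda, x = lambda => x = y = lambda
x + y = 117 => 2*lambda = 117 => lambda = 117/2
x* = y* = 117/2 > 0, consistent with mu_x = mu_y = 0.
(Any feasible point with x = 0 or y = 0 has f = 0 > -13689/4, so the minimum is not on those boundaries.)
min(-xy) = -13689/4 (i.e. max xy = 13689/4)
Multipliers: lambda = 117/2, mu_x = 0, mu_y = 0
Complementary slackness: lambda*(x + y - 117) = 117/2*(117/2 + 117/2 - 117) = 0, mu_x*x = 0*117/2 = 0, mu_y*y = 0*117/2 = 0. Satisfied.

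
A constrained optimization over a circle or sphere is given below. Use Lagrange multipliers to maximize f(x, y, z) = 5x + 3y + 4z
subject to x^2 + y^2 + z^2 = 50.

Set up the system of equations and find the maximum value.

Lagrange conditions: 5 = 2*lambda*x, 3 = 2*lambda*y, 4 = 2*lambda*z
So x:5 = y:3 = z:4, i.e. x = 5t, y = 3t, z = 4t
Constraint: t^2*(5^2 + 3^2 + 4^2) = 50
  t^2 * 50 = 50  =>  t = sqrt(1)
Maximum = 5*5t + 3*3t + 4*4t = 50*sqrt(1) = 50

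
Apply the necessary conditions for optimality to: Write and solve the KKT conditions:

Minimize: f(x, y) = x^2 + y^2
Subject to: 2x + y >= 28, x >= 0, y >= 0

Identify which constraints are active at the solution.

KKT conditions for min x^2 + y^2 s.t. 2x + 1y >= 28, x >= 0, y >= 0:
Stationarity: 2x = mu*2 + mu_x, 2y = mu*1 + mu_y, with mu, mu_x, mu_y >= 0
Complementary slackness: mu*(2x + y - 28) = 0, mu_x*x = 0, mu_y*y = 0
(0, 0) is infeasible (2*0 + 1*0 < 28), so if mu = 0 stationarity would force x = mu_x/2 >= 0, y = mu_y/2 >= 0 with mu_x*x = mu_y*y = 0, i.e. x = y = 0: contradiction. Hence mu > 0 and 2x + y = 28 is active.
Try x > 0, y > 0 (so mu_x = mu_y = 0): x = 2*mu/2, y = 1*mu/2
Substitute: 2*(2*mu/2) + 1*(1*mu/2) = 28
  mu*5/2 = 28 => mu = 56/5
x* = 56/5 > 0, y* = 28/5 > 0, consistent with mu_x = mu_y = 0.
f is convex and the constraints are linear, so this KKT point is the global minimum.
f* = 784/5
Active constraints: 2x + y >= 28 (holds with equality, mu = 56/5 > 0); x >= 0 and y >= 0 are inactive (mu_x = mu_y = 0).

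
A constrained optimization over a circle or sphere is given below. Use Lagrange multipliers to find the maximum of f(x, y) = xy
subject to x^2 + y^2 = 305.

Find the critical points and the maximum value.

Lagrange conditions: y = 2*lambda*x and x = 2*lambda*y
If x = 0 then y = 0, violating the constraint, so x, y != 0.
Dividing: y/x = x/y => x^2 = y^2 => y = x or y = -x
Constraint: 2x^2 = 305 => x^2 = 305/2 => x = +/-sqrt(305/2)
Critical points: (sqrt(305/2), sqrt(305/2)), (-sqrt(305/2), -sqrt(305/2)), (sqrt(305/2), -sqrt(305/2)), (-sqrt(305/2), sqrt(305/2))
  y = x:  xy = x^2 = 305/2  at (sqrt(305/2), sqrt(305/2)) and (-sqrt(305/2), -sqrt(305/2))
  y = -x: xy = -x^2 = -305/2 at (sqrt(305/2), -sqrt(305/2)) and (-sqrt(305/2), sqrt(305/2))
Maximum xy = 305/2 at (sqrt(305/2), sqrt(305/2)) and (-sqrt(305/2), -sqrt(305/2))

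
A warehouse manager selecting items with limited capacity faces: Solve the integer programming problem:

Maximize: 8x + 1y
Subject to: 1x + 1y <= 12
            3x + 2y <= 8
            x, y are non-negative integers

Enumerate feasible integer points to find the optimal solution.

Constraint 1: 1x + 1y <= 12
Constraint 2: 3x + 2y <= 8
Feasible x range (need y >= 0): 0 <= x <= min(12/1, 8/3) => x in {0, ..., 2}.
Enumerate feasible integer points row by row (the coefficient of y is 1 > 0, so for each x the largest feasible y gives the best value):
  x = 0: y <= min((12 - 1*0)/1, (8 - 3*0)/2) => y in {0, ..., 4}; best 8*0 + 1*4 = 4
  x = 1: y <= min((12 - 1*1)/1, (8 - 3*1)/2) => y in {0, ..., 2}; best 8*1 + 1*2 = 10
  x = 2: y <= min((12 - 1*2)/1, (8 - 3*2)/2) => y in {0, ..., 1}; best 8*2 + 1*1 = 17
The maximum 8x + 1y = 17 is achieved at x = 2, y = 1.
Check: 1*2 + 1*1 = 3 <= 12 and 3*2 + 2*1 = 8 <= 8.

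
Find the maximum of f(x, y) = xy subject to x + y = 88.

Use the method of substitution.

Substitute y = 88 - x into f(x,y) = xy:
g(x) = x(88 - x) = 88x - x^2
g'(x) = 88 - 2x = 0  =>  x = 44
y = 88 - 44 = 44
Maximum value = 44 * 44 = 1936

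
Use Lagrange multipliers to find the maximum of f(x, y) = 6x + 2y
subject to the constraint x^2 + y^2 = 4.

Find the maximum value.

Set up Lagrange conditions: grad f = lambda * grad g
  6 = 2*lambda*x
  2 = 2*lambda*y
From these: x/y = 6/2, so x = 6t, y = 2t for some t.
Substitute into constraint: (6t)^2 + (2t)^2 = 4
  t^2 * 40 = 4
  t = sqrt(4/40)
Maximum = 6*x + 2*y = (6^2 + 2^2)*t = 40 * sqrt(4/40) = sqrt(160)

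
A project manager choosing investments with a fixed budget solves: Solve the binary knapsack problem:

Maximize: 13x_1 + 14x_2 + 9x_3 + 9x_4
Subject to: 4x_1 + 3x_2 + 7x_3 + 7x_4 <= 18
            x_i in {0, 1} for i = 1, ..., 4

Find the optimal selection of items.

Items: item 1 (v=13, w=4), item 2 (v=14, w=3), item 3 (v=9, w=7), item 4 (v=9, w=7)
Capacity: 18
Checking all 16 subsets (w = total weight, v = total value):
  {}: w = 0, v = 0
  {1}: w = 4, v = 13
  {2}: w = 3, v = 14
  {3}: w = 7, v = 9
  {4}: w = 7, v = 9
  {1, 2}: w = 7, v = 27
  {1, 3}: w = 11, v = 22
  {1, 4}: w = 11, v = 22
  {2, 3}: w = 10, v = 23
  {2, 4}: w = 10, v = 23
  {3, 4}: w = 14, v = 18
  {1, 2, 3}: w = 14, v = 36
  {1, 2, 4}: w = 14, v = 36
  {1, 3, 4}: w = 18, v = 31
  {2, 3, 4}: w = 17, v = 32
  {1, 2, 3, 4}: w = 21 > 18, infeasible
Best feasible subset: items [1, 2, 3]
(The same value 36 is also attained by {1, 2, 4}.)
Total weight: 14 <= 18, total value: 36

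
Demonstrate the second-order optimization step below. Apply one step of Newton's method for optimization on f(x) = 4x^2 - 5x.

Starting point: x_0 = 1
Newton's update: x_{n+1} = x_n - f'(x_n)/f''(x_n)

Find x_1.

f(x) = 4x^2 - 5x
f'(x) = 8x + (-5), f''(x) = 8
Newton step: x_1 = x_0 - f'(x_0)/f''(x_0)
f'(1) = 3
x_1 = 1 - 3/8 = 5/8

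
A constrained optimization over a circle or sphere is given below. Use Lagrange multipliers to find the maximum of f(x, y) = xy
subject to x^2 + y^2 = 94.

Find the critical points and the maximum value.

Lagrange conditions: y = 2*lambda*x and x = 2*lambda*y
If x = 0 then y = 0, violating the constraint, so x, y != 0.
Dividing: y/x = x/y => x^2 = y^2 => y = x or y = -x
Constraint: 2x^2 = 94 => x^2 = 47 => x = +/-sqrt(47)
Critical points: (sqrt(47), sqrt(47)), (-sqrt(47), -sqrt(47)), (sqrt(47), -sqrt(47)), (-sqrt(47), sqrt(47))
  y = x:  xy = x^2 = 47  at (sqrt(47), sqrt(47)) and (-sqrt(47), -sqrt(47))
  y = -x: xy = -x^2 = -47 at (sqrt(47), -sqrt(47)) and (-sqrt(47), sqrt(47))
Maximum xy = 47 at (sqrt(47), sqrt(47)) and (-sqrt(47), -sqrt(47))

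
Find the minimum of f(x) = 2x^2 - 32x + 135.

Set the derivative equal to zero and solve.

f(x) = 2x^2 - 32x + 135
f'(x) = 4x + (-32) = 0
x = 32/4 = 8
f(8) = 7
Since f''(x) = 4 > 0, this is a minimum.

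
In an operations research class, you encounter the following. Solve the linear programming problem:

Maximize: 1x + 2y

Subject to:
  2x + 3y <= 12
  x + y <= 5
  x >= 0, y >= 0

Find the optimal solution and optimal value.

Feasible vertices: (0, 0), (0, 4), (3, 2), (5, 0)
Objective 1x + 2y at each:
  (0, 0): 0
  (0, 4): 8
  (3, 2): 7
  (5, 0): 5
Maximum is 8 at (0, 4).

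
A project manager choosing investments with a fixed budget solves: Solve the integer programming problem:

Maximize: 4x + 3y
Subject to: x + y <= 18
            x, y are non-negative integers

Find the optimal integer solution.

Objective: 4x + 3y, constraint: x + y <= 18
Coefficient of x is 4 >= coefficient of y is 3, so allocate the entire budget to x.
Optimal: x = 18, y = 0, value = 72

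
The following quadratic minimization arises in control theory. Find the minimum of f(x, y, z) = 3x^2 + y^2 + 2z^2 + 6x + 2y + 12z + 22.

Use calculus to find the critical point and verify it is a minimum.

f(x,y,z) = 3x^2 + y^2 + 2z^2 + 6x + 2y + 12z + 22
df/dx = 6x + (6) = 0 => x = -1
df/dy = 2y + (2) = 0 => y = -1
df/dz = 4z + (12) = 0 => z = -3
f(-1,-1,-3) = 3*(-1)^2 + 1*(-1)^2 + 2*(-3)^2 + 6*(-1) + 2*(-1) + 12*(-3) + 22 = 0
Hessian is diagonal with entries 6, 2, 4 > 0, confirmed minimum.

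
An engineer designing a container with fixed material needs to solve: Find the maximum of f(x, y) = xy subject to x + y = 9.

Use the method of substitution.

Substitute y = 9 - x into f(x,y) = xy:
g(x) = x(9 - x) = 9x - x^2
g'(x) = 9 - 2x = 0  =>  x = 9/2
y = 9 - 9/2 = 9/2
Maximum value = (9/2) * (9/2) = 81/4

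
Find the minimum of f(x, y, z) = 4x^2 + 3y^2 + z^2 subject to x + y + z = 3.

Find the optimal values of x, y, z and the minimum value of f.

Using Lagrange multipliers on f = 4x^2 + 3y^2 + z^2 with constraint x + y + z = 3:
Conditions: 2*4*x = lambda, 2*3*y = lambda, 2*1*z = lambda
So x = lambda/8, y = lambda/6, z = lambda/2
Substituting into constraint: lambda * (19/24) = 3
lambda = 72/19
x = 9/19, y = 12/19, z = 36/19
Minimum value = 108/19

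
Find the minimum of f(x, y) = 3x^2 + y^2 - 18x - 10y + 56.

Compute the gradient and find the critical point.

f(x,y) = 3x^2 + y^2 - 18x - 10y + 56
df/dx = 6x + (-18) = 0  =>  x = 3
df/dy = 2y + (-10) = 0  =>  y = 5
f(3, 5) = 3*(3)^2 + 1*(5)^2 + -18*(3) + -10*(5) + 56 = 4
Hessian is diagonal with entries 6, 2 > 0, so this is a minimum.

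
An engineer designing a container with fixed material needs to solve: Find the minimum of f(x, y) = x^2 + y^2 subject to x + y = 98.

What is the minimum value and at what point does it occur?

Substitute y = 98 - x into f(x,y) = x^2 + y^2:
g(x) = x^2 + (98 - x)^2 = 2x^2 - 196x + 9604
g'(x) = 4x - 196 = 0  =>  x = 49
y = 98 - 49 = 49
Minimum value = 49^2 + 49^2 = 4802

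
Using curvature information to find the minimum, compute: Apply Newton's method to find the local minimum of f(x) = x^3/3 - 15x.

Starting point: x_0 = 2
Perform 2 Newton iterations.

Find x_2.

f(x) = x^3/3 - 15x
f'(x) = x^2 - 15, f''(x) = 2x
Newton update: x_{n+1} = x_n - (x_n^2 - 15)/(2*x_n)
Step 1: x_0 = 2, f'=-11, f''=4, x_1 = 19/4
Step 2: x_1 = 19/4, f'=121/16, f''=19/2, x_2 = 601/152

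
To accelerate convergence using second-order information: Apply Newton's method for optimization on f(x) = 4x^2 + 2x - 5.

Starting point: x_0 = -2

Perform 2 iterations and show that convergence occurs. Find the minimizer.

f(x) = 4x^2 + 2x - 5, f'(x) = 8x + (2), f''(x) = 8
Step 1: f'(-2) = -14, x_1 = -2 - -14/8 = -1/4
Step 2: f'(-1/4) = 0, x_2 = -1/4 (converged)
Newton's method converges in 1 step for quadratics.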